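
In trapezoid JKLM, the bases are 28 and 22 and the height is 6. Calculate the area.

Area = (28 + 22) * 6 / 2 = 300 / 2 = 150

150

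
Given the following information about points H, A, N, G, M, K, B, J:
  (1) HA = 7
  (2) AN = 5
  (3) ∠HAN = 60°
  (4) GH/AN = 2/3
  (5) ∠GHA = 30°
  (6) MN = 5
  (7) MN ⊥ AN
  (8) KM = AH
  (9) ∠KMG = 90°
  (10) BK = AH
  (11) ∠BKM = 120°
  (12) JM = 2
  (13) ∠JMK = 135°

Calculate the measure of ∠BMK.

From the given relations: KM = AH = 7; BK = AH = 7.
Step 1: By the law of cosines on triangle MKB: MB² = 7² + 7² − 2·7·7·cos(120°) = 147, so MB = 7·√3.
Step 2: By the inverse law of cosines on triangle BMK: cos(∠BMK) = ((7·√3)² + 7² − 7²) / (2·7·√3·7) = 147/169.74 = 0.866, so ∠BMK = 30°.

Therefore, the measure of angle ∠BMK = 30°.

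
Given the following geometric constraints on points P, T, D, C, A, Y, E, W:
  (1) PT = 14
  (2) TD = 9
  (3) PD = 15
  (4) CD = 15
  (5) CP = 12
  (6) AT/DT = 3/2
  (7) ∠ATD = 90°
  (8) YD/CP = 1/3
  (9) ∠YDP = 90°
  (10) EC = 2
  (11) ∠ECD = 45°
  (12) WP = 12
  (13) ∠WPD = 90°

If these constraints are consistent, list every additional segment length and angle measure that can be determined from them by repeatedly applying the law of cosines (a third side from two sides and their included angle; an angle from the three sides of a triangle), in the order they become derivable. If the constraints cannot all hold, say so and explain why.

The constraints are consistent. Derivable facts, in order:
After 1 step:
- DA = 9/2·√13
- DE ≈ 13.66
- DW = 3·√41
- PY ≈ 15.52
- ∠CDP = 47.16°
- ∠CPD = 66.42°
- ∠DCP = 66.42°
- ∠DPT = 35.95°
- ∠DTP = 78.09°
- ∠PDT = 65.96°
After 2 steps:
- ∠ADT = 56.31°
- ∠CDE = 5.94°
- ∠CED = 129.06°
- ∠DAT = 33.69°
- ∠DPY = 14.93°
- ∠DWP = 51.34°
- ∠DYP = 75.07°
- ∠PDW = 38.66°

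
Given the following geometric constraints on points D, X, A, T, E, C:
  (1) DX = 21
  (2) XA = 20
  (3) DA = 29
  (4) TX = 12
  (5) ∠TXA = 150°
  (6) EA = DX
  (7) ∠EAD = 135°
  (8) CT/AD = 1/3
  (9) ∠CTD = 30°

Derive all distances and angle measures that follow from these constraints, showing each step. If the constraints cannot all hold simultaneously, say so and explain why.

The constraints are consistent.

From the given relations:
  EA = DX = 21
  CT = 1/3·AD = 1/3·29 ≈ 9.67

Step 1: From DA = 29, AE = 21, and ∠DAE = 135°, by the law of cosines:
  DE² = DA² + AE² - 2·DA·AE·cos(135°) = 841 + 441 + 861.3 = 2143
  DE ≈ 46.3

Step 2: From AX = 20, XT = 12, and ∠AXT = 150°, by the law of cosines:
  AT² = AX² + XT² - 2·AX·XT·cos(150°) = 400 + 144 + 415.7 = 959.7
  AT ≈ 30.98

Step 3: From DA = 29, DX = 21, AX = 20, by the inverse law of cosines:
  cos(∠ADX) = (DA² + DX² - AX²) / (2·DA·DX)
  ∠ADX = 43.6°

Step 4: From XA = 20, XD = 21, AD = 29, by the inverse law of cosines:
  cos(∠AXD) = (XA² + XD² - AD²) / (2·XA·XD)
  ∠AXD = 90°

Step 5: From AD = 29, AX = 20, DX = 21, by the inverse law of cosines:
  cos(∠DAX) = (AD² + AX² - DX²) / (2·AD·AX)
  ∠DAX = 46.4°

Step 6: From DA = 29, DE = 46.3, AE = 21, by the inverse law of cosines:
  cos(∠ADE) = (DA² + DE² - AE²) / (2·DA·DE)
  ∠ADE = 18.71°

Step 7: From AT = 30.98, AX = 20, TX = 12, by the inverse law of cosines:
  cos(∠TAX) = (AT² + AX² - TX²) / (2·AT·AX)
  ∠TAX = 11.17°

Step 8: From TA = 30.98, TX = 12, AX = 20, by the inverse law of cosines:
  cos(∠ATX) = (TA² + TX² - AX²) / (2·TA·TX)
  ∠ATX = 18.83°

Step 9: From EA = 21, ED = 46.3, AD = 29, by the inverse law of cosines:
  cos(∠AED) = (EA² + ED² - AD²) / (2·EA·ED)
  ∠AED = 26.29°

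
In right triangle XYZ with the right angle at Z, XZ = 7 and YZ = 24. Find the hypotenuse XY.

XY = sqrt(7^2 + 24^2) = sqrt(625) = 25

25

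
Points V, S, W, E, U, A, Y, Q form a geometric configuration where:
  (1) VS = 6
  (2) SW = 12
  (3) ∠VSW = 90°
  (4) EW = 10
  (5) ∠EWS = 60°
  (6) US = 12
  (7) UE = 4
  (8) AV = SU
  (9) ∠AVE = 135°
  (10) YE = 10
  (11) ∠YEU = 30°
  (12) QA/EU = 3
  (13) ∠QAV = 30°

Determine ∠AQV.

From the given relations: QA = 3·EU = 3·4 = 12; AV = SU = 12.
Step 1: By the law of cosines on triangle QAV: QV² = 12² + 12² − 2·12·12·cos(30°) = 38.58, so QV ≈ 6.21.
Step 2: By the inverse law of cosines on triangle AQV: cos(∠AQV) = (12² + 6.21² − 12²) / (2·12·6.21) = 38.58/149.08 = 0.2588, so ∠AQV = 75°.

Therefore, the measure of angle ∠AQV = 75°.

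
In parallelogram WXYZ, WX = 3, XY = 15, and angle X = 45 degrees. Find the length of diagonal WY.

Law of cosines: d^2 = 3^2 + 15^2 - 2(3)(15)cos(45°) = 234 - 45*sqrt(2), so d = 3*sqrt(26 - 5*sqrt(2)).

3*sqrt(26 - 5*sqrt(2))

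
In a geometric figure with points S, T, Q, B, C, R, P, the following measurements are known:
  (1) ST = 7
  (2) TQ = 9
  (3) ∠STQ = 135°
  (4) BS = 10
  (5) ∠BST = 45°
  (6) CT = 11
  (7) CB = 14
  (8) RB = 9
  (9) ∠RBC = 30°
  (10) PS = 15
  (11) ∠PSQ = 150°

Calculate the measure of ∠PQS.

Step 1: By the law of cosines on triangle STQ: SQ² = 7² + 9² − 2·7·9·cos(135°) = 219.1, so SQ ≈ 14.8.
Step 2: By the law of cosines on triangle QSP: QP² = 14.8² + 15² − 2·14.8·15·cos(150°) = 828.66, so QP ≈ 28.79.
Step 3: By the inverse law of cosines on triangle PQS: cos(∠PQS) = (28.79² + 14.8² − 15²) / (2·28.79·14.8) = 822.75/852.19 = 0.9655, so ∠PQS = 15.1°.

Therefore, the measure of angle ∠PQS = 15.1°.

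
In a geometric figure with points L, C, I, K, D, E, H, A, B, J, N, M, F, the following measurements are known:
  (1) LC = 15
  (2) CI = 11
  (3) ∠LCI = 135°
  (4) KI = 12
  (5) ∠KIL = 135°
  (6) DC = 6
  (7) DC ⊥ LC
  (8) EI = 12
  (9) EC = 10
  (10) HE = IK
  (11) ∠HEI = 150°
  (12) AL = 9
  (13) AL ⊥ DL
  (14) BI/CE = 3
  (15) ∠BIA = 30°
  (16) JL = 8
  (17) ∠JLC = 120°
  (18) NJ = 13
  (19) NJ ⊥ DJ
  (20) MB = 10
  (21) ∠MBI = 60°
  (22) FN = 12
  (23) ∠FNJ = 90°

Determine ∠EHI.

From the given relations: HE = IK = 12.
Step 1: By the law of cosines on triangle HEI: HI² = 12² + 12² − 2·12·12·cos(150°) = 537.42, so HI ≈ 23.18.
Step 2: By the inverse law of cosines on triangle EHI: cos(∠EHI) = (12² + 23.18² − 12²) / (2·12·23.18) = 537.42/556.37 = 0.9659, so ∠EHI = 15°.

Therefore, the measure of angle ∠EHI = 15°.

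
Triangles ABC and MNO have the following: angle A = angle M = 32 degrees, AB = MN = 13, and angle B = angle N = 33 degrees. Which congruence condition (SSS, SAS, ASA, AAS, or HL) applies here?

The given information matches ASA: Two pairs of corresponding angles and the included side are equal (Angle-Side-Angle).

ASA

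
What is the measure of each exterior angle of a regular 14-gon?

Each exterior angle of a regular n-gon is 360 / n.
For n = 14: 360 / 14 = 180/7 degrees.

180/7 degrees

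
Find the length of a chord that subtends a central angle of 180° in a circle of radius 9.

Chord length = 2r sin(θ/2)
= 2 × 9 × sin(180°/2)
= 2 × 9 × sin(90°)
= 18

18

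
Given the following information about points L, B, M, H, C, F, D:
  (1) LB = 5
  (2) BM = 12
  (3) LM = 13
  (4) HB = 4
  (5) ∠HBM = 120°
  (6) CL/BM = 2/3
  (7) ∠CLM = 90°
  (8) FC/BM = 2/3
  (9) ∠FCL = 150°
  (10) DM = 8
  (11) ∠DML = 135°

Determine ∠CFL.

From the given relations: FC = 2/3·BM = 2/3·12 = 8; CL = 2/3·BM = 2/3·12 = 8.
Step 1: By the law of cosines on triangle FCL: FL² = 8² + 8² − 2·8·8·cos(150°) = 238.85, so FL ≈ 15.45.
Step 2: By the inverse law of cosines on triangle CFL: cos(∠CFL) = (8² + 15.45² − 8²) / (2·8·15.45) = 238.85/247.28 = 0.9659, so ∠CFL = 15°.

Therefore, the measure of angle ∠CFL = 15°.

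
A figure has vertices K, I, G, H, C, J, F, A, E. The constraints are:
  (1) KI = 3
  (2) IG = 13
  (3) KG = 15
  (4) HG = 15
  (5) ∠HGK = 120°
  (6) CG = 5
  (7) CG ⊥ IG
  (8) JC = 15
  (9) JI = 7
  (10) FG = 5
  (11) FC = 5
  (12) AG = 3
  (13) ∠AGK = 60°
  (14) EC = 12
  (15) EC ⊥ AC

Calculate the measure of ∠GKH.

Step 1: By the law of cosines on triangle KGH: KH² = 15² + 15² − 2·15·15·cos(120°) = 675, so KH = 15·√3.
Step 2: By the inverse law of cosines on triangle GKH: cos(∠GKH) = (15² + (15·√3)² − 15²) / (2·15·15·√3) = 675/779.42 = 0.866, so ∠GKH = 30°.

Therefore, the measure of angle ∠GKH = 30°.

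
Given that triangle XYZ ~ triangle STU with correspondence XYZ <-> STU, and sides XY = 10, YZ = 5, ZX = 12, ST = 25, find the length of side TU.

Similar triangles have proportional sides. Setting up the proportion:
ST / XY = TU / YZ
25 / 10 = TU / 5
TU = 5 * 25 / 10 = 25/2.

25/2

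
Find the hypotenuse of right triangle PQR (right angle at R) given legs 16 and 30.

PQ = sqrt(16^2 + 30^2) = sqrt(1156) = 34

34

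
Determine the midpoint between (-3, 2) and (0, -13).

The midpoint is the average of the coordinates:
x: (-3 + 0)/2 = -3/2
y: (2 + -13)/2 = -11/2
Midpoint = (-3/2, -11/2)

(-3/2, -11/2)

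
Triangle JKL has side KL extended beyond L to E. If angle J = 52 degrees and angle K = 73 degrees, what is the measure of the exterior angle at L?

Exterior angle = 52 + 73 = 125 degrees (exterior angle theorem).

125 degrees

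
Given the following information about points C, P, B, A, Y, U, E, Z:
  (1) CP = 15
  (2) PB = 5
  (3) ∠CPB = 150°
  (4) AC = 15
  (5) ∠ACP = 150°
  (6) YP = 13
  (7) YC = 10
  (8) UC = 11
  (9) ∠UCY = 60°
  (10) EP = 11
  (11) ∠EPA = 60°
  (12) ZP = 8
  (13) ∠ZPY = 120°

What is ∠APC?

Step 1: By the law of cosines on triangle PCA: PA² = 15² + 15² − 2·15·15·cos(150°) = 839.71, so PA ≈ 28.98.
Step 2: By the inverse law of cosines on triangle APC: cos(∠APC) = (28.98² + 15² − 15²) / (2·28.98·15) = 839.71/869.33 = 0.9659, so ∠APC = 15°.

Therefore, the measure of angle ∠APC = 15°.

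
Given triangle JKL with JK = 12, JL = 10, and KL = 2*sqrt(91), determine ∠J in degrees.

When all three sides of a triangle are known, the law of cosines can be rearranged to find any angle.
cos(C) = (a² + b² - c²) / (2ab) gives cos(J) = -1/2.
Taking the inverse cosine: J = 120°.

120°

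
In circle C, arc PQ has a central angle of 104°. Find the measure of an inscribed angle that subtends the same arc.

By the inscribed angle theorem, the inscribed angle is half the central angle.
Inscribed angle = 104° / 2 = 52°

52°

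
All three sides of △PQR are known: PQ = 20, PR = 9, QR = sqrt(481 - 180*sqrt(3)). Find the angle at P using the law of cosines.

When all three sides of a triangle are known, the law of cosines can be rearranged to find any angle.
cos(C) = (a² + b² - c²) / (2ab) gives cos(P) = sqrt(3)/2.
Taking the inverse cosine: P = 30°.

30°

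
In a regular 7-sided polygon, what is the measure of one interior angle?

Each interior angle of a regular n-gon is (n - 2) * 180 / n.
For n = 7: (7 - 2) * 180 / 7 = 900/7 = 900/7 degrees.

900/7 degrees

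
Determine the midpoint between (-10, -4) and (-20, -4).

M = ((x₁ + x₂)/2, (y₁ + y₂)/2)
= ((-10 + -20)/2, (-4 + -4)/2)
= (-30/2, -8/2) = (-15, -4)

(-15, -4)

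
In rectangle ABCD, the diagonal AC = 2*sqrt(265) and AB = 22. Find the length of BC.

The diagonal of a rectangle forms a right triangle with the two sides.
Rearranging the Pythagorean theorem: missing side = sqrt(d^2 - known^2).
= sqrt(1060 - 484) = sqrt(576) = 24.

24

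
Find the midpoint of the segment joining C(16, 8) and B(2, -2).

M = ((x₁ + x₂)/2, (y₁ + y₂)/2)
= ((16 + 2)/2, (8 + -2)/2)
= (18/2, 6/2) = (9, 3)

(9, 3)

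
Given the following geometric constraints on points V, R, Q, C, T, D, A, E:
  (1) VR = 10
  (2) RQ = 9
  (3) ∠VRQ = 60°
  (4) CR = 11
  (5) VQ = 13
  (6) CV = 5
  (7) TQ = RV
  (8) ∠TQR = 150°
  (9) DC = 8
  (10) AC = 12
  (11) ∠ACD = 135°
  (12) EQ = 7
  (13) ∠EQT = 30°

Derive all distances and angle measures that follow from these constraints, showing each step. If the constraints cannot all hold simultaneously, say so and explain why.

These constraints are not satisfiable: (1), (2) and (3) already determine VQ: by the law of cosines VQ² = 10² + 9² − 2·10·9·cos(60°) = 91, so VQ = √91, which contradicts (5) VQ = 13. No planar figure meets all of them, so nothing further can be derived.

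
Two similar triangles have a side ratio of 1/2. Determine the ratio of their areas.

The ratio of areas of similar triangles equals the square of the side ratio.
Side ratio = 1:2
Area ratio = (1/2)^2 = 1/4 = 1:4

1:4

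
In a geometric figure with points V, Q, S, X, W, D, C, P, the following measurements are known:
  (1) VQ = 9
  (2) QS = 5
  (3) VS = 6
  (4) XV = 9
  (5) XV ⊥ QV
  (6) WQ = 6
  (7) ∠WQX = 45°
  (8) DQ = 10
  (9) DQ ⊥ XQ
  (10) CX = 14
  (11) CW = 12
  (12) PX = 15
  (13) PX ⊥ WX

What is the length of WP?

Step 1: By the law of cosines on triangle XVQ: XQ² = 9² + 9² − 2·9·9·cos(90°) = 162, so XQ = 9·√2.
Step 2: By the law of cosines on triangle XQW: XW² = (9·√2)² + 6² − 2·9·√2·6·cos(45°) = 90, so XW = 3·√10.
Step 3: By the law of cosines on triangle WXP: WP² = (3·√10)² + 15² − 2·3·√10·15·cos(90°) = 315, so WP = 3·√35.

Therefore, the length of WP = 3·√35.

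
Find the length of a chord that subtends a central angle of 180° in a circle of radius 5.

Chord length = 2r sin(θ/2)
= 2 × 5 × sin(180°/2)
= 2 × 5 × sin(90°)
= 10

10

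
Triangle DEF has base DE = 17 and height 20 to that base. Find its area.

A triangle's area is half the area of a rectangle with the same base and height.
Area = (1/2) * 17 * 20 = 170.

170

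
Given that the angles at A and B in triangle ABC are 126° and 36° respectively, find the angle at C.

angle C = 180 - 126 - 36 = 18 degrees.

18 degrees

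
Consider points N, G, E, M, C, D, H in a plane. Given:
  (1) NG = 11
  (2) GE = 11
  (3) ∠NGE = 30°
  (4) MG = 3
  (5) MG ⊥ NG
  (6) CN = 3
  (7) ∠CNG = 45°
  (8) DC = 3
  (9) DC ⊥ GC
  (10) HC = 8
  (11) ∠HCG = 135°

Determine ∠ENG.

Step 1: By the law of cosines on triangle NGE: NE² = 11² + 11² − 2·11·11·cos(30°) = 32.42, so NE ≈ 5.69.
Step 2: By the inverse law of cosines on triangle ENG: cos(∠ENG) = (5.69² + 11² − 11²) / (2·5.69·11) = 32.42/125.27 = 0.2588, so ∠ENG = 75°.

Therefore, the measure of angle ∠ENG = 75°.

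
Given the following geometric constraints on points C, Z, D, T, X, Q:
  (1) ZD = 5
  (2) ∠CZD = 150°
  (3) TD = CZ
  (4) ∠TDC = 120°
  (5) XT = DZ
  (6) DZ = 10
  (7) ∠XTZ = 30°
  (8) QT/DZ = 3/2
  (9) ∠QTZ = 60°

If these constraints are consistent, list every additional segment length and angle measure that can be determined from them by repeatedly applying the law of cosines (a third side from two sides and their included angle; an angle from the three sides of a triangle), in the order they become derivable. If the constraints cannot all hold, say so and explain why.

These constraints are not satisfiable: (1) ZD = 5 and (6) DZ = 10 assign two different lengths to the same segment. No planar figure meets all of them, so nothing further can be derived.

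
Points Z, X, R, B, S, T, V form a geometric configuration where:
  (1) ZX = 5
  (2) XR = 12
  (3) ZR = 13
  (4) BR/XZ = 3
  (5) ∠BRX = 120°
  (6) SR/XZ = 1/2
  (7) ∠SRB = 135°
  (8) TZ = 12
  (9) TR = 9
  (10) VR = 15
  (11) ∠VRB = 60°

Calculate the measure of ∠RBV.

From the given relations: BR = 3·XZ = 3·5 = 15.
Step 1: By the law of cosines on triangle BRV: BV² = 15² + 15² − 2·15·15·cos(60°) = 225, so BV = 15.
Step 2: By the inverse law of cosines on triangle RBV: cos(∠RBV) = (15² + 15² − 15²) / (2·15·15) = 225/450 = 0.5, so ∠RBV = 60°.

Therefore, the measure of angle ∠RBV = 60°.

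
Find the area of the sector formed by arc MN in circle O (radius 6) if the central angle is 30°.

Sector area = πr² × θ/360
= π × 6² × 1/12
= π × 36 × 1/12
= 3*pi

3*pi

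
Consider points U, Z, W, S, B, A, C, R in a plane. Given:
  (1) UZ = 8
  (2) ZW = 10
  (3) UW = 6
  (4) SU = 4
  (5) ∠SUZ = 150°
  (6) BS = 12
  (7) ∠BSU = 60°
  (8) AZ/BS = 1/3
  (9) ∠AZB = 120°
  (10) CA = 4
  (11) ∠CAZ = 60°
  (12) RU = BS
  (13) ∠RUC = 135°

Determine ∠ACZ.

From the given relations: AZ = 1/3·BS = 1/3·12 = 4.
Step 1: By the law of cosines on triangle CAZ: CZ² = 4² + 4² − 2·4·4·cos(60°) = 16, so CZ = 4.
Step 2: By the inverse law of cosines on triangle ACZ: cos(∠ACZ) = (4² + 4² − 4²) / (2·4·4) = 16/32 = 0.5, so ∠ACZ = 60°.

Therefore, the measure of angle ∠ACZ = 60°.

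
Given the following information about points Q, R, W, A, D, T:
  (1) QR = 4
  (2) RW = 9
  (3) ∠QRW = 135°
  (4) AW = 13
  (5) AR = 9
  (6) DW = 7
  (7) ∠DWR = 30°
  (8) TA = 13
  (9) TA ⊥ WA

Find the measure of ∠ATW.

Step 1: By the law of cosines on triangle TAW: TW² = 13² + 13² − 2·13·13·cos(90°) = 338, so TW = 13·√2.
Step 2: By the inverse law of cosines on triangle ATW: cos(∠ATW) = (13² + (13·√2)² − 13²) / (2·13·13·√2) = 338/478 = 0.7071, so ∠ATW = 45°.

Therefore, the measure of angle ∠ATW = 45°.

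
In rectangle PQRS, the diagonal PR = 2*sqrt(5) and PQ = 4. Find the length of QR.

Using the Pythagorean theorem: d^2 = a^2 + b^2
b^2 = d^2 - a^2
b^2 = 20 - 16
b^2 = 4
b = sqrt(4) = 2

2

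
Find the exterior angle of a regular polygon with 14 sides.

Each exterior angle of a regular n-gon is 360 / n.
For n = 14: 360 / 14 = 180/7 degrees.

180/7 degrees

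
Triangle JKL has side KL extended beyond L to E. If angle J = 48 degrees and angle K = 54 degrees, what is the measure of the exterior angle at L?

The interior angle at L is 180 - 48 - 54 = 78 degrees.
The exterior angle and interior angle at L are supplementary:
Exterior angle = 180 - 78 = 102 degrees.

102 degrees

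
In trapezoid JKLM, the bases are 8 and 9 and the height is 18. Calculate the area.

A trapezoid's area equals the midsegment times the height.
The midsegment is (8 + 9) / 2 = 17/2.
Area = 17/2 * 18 = 153.

153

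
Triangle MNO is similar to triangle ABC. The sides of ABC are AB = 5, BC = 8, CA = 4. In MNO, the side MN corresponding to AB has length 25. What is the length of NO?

k = 25/5 = 5. NO = 5 * 8 = 40.

40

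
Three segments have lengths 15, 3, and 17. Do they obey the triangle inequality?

Yes.
The triangle inequality requires that the sum of any two sides exceeds the third.
Here 3 + 15 = 18 > 17, so the condition is met.

Yes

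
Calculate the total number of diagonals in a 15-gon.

Total line segments between 15 vertices = C(15,2) = 105.
Subtract the 15 sides: 105 - 15 = 90 diagonals.

90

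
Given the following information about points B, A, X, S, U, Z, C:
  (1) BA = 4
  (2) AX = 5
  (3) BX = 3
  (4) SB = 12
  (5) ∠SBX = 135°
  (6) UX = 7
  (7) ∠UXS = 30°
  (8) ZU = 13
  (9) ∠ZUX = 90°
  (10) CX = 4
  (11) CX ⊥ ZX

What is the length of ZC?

Step 1: By the law of cosines on triangle ZUX: ZX² = 13² + 7² − 2·13·7·cos(90°) = 218, so ZX ≈ 14.76.
Step 2: By the law of cosines on triangle ZXC: ZC² = 14.76² + 4² − 2·14.76·4·cos(90°) = 234, so ZC = 3·√26.

Therefore, the length of ZC = 3·√26.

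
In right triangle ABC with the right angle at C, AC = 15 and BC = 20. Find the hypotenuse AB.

By the Pythagorean theorem: AB^2 = AC^2 + BC^2
AB^2 = 15^2 + 20^2 = 225 + 400 = 625
AB = sqrt(625) = 25

25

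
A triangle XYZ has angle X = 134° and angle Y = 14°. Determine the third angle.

angle Z = 180 - 134 - 14 = 32 degrees.

32 degrees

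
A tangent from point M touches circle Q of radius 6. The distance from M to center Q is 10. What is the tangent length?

Let T be the point of tangency. Then QT ⊥ MT (radius ⊥ tangent).
In right triangle QTM: QM² = QT² + MT²
10² = 6² + MT²
MT² = 64, MT = 8

8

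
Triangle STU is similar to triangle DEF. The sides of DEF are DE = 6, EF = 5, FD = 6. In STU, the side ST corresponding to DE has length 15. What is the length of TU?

Similar triangles have proportional sides. Setting up the proportion:
ST / DE = TU / EF
15 / 6 = TU / 5
TU = 5 * 15 / 6 = 25/2.

25/2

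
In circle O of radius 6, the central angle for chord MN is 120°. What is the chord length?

Chord length = 2r sin(θ/2)
= 2 × 6 × sin(120°/2)
= 2 × 6 × sin(60°)
= 6*sqrt(3)

6*sqrt(3)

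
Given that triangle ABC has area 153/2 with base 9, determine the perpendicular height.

Area = (1/2) * base * height
height = 2 * Area / base
height = 2 * 153/2 / 9
height = 153 / 9
height = 17

17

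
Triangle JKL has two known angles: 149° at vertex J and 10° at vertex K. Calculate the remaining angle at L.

Let angle L = x. Then 149 + 10 + x = 180.
x = 180 - 159 = 21 degrees.

21 degrees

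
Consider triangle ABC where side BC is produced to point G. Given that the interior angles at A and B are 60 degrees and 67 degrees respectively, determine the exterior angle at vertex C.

By the exterior angle theorem, an exterior angle of a triangle equals the sum of the two remote interior angles.
Exterior angle = angle A + angle B
Exterior angle = 60 + 67 = 127 degrees

127 degrees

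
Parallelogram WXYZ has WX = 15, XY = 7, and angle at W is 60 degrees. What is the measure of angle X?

Opposite sides of a parallelogram are parallel, so consecutive angles form co-interior angles on a transversal.
Co-interior angles sum to 180°, giving angle X = 180 - 60 = 120 degrees.

120 degrees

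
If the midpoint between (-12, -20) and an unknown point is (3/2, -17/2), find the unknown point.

Using the midpoint formula: M = ((x1 + x2)/2, (y1 + y2)/2)
We know M = (3/2, -17/2) and Q = (-12, -20)
For x: 3/2 = (-12 + x2)/2, so x2 = 2*3/2 - -12 = 15
For y: -17/2 = (-20 + y2)/2, so y2 = 2*-17/2 - -20 = 3
R = (15, 3)

(15, 3)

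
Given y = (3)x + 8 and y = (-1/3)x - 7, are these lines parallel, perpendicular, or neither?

Slope of line 1: m1 = 3
Slope of line 2: m2 = -1/3
Two lines are perpendicular when the product of their slopes is -1 (negative reciprocals).
m1 * m2 = (3) * (-1/3) = -1, confirming perpendicularity.

Perpendicular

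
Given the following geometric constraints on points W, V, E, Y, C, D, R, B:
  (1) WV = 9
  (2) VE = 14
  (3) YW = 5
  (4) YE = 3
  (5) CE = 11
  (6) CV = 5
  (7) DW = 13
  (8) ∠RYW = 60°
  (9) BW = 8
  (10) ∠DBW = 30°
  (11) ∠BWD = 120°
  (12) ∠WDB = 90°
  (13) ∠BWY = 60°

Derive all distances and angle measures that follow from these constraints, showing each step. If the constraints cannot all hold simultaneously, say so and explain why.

These constraints are not satisfiable: (10), (11) and (12) are the three interior angles of triangle DBW, which must sum to 180°, but 30° + 120° + 90° = 240°. No planar figure meets all of them, so nothing further can be derived.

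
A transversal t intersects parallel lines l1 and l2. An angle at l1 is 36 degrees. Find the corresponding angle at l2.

Corresponding angles are equal: 36 degrees.

36 degrees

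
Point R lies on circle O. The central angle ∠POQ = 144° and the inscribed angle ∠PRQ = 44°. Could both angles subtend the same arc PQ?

By the inscribed angle theorem, the inscribed angle for a central angle of 144° should be 144° / 2 = 72°.
The given inscribed angle is 44°, which does not equal 72°.
Therefore, no, they do not correspond to the same arc.

No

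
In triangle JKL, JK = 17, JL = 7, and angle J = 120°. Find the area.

Area = (1/2) * JK * JL * sin(J)
Area = (1/2) * 17 * 7 * sin(120°)
Area = (1/2) * 17 * 7 * sqrt(3)/2
Area = 119*sqrt(3)/4

119*sqrt(3)/4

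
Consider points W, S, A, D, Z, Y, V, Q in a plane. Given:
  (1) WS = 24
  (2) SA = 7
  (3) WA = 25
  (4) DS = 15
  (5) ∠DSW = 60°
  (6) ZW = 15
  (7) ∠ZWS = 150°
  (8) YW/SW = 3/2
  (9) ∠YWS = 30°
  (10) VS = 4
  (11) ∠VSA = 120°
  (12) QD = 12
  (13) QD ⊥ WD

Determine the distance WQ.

Step 1: By the law of cosines on triangle DSW: DW² = 15² + 24² − 2·15·24·cos(60°) = 441, so DW = 21.
Step 2: By the law of cosines on triangle WDQ: WQ² = 21² + 12² − 2·21·12·cos(90°) = 585, so WQ = 3·√65.

Therefore, the length of WQ = 3·√65.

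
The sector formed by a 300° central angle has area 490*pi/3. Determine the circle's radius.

The sector covers 300°/360° = 5/6 of the full circle.
Full circle area = 490*pi/3 / 5/6 = 196*pi.
Since full area = πr², we get r² = 196*pi/π = 196, so r = 14.

14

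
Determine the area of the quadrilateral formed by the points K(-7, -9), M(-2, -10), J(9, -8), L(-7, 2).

Shoelace: sum of cross terms = 197, Area = (1/2)|197| = 197/2

197/2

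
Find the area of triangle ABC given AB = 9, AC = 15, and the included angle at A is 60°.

When two sides and the included angle are known, the area formula is (1/2)ab sin(C).
The height from one side to the opposite vertex is 15 sin(60°) = 15*sqrt(3)/2.
Area = (1/2) * 9 * 15*sqrt(3)/2 = 135*sqrt(3)/4.

135*sqrt(3)/4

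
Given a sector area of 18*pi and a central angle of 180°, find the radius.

Sector area A = πr² × θ/360, so r² = 360A / (πθ).
r² = 360 × 18*pi / (π × 180)
r² = 36
r = 6

6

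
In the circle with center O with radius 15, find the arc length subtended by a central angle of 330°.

Arc length = 2πr × θ/360
= 2π × 15 × 11/12
= 55*pi/2

55*pi/2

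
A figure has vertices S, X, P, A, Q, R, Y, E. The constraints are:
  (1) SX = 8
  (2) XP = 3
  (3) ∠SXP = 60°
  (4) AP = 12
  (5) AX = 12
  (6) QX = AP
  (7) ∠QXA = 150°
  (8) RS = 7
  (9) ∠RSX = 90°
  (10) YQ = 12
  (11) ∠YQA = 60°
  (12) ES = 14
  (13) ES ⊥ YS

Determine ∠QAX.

From the given relations: QX = AP = 12.
Step 1: By the law of cosines on triangle AXQ: AQ² = 12² + 12² − 2·12·12·cos(150°) = 537.42, so AQ ≈ 23.18.
Step 2: By the inverse law of cosines on triangle QAX: cos(∠QAX) = (23.18² + 12² − 12²) / (2·23.18·12) = 537.42/556.37 = 0.9659, so ∠QAX = 15°.

Therefore, the measure of angle ∠QAX = 15°.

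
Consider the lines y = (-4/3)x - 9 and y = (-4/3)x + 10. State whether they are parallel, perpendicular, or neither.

Slope of line 1: m1 = -4/3
Slope of line 2: m2 = -4/3
Since m1 = m2 = -4/3, the lines are parallel.

Parallel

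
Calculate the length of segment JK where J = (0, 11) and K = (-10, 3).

d = sqrt((-10 - 0)^2 + (3 - 11)^2)
d = sqrt(-10^2 + -8^2)
d = sqrt(100 + 64)
d = sqrt(164) = 2*sqrt(41)

2*sqrt(41)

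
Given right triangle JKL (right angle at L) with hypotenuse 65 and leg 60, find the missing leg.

KL = sqrt(65^2 - 60^2) = sqrt(625) = 25

25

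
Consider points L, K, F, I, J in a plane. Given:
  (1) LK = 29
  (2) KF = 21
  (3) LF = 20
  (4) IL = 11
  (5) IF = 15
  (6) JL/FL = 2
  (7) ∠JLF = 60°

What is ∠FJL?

From the given relations: JL = 2·FL = 2·20 = 40.
Step 1: By the law of cosines on triangle JLF: JF² = 40² + 20² − 2·40·20·cos(60°) = 1200, so JF = 20·√3.
Step 2: By the inverse law of cosines on triangle FJL: cos(∠FJL) = ((20·√3)² + 40² − 20²) / (2·20·√3·40) = 2400/2771.28 = 0.866, so ∠FJL = 30°.

Therefore, the measure of angle ∠FJL = 30°.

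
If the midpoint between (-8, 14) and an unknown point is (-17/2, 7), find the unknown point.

Using the midpoint formula: M = ((x1 + x2)/2, (y1 + y2)/2)
We know M = (-17/2, 7) and J = (-8, 14)
For x: -17/2 = (-8 + x2)/2, so x2 = 2*-17/2 - -8 = -9
For y: 7 = (14 + y2)/2, so y2 = 2*7 - 14 = 0
L = (-9, 0)

(-9, 0)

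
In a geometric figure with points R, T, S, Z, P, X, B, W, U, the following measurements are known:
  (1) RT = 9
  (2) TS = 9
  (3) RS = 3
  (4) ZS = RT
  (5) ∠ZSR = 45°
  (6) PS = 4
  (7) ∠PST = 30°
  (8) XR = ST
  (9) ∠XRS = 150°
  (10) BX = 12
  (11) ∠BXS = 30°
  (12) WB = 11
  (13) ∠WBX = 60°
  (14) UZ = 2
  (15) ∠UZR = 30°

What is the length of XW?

Step 1: By the law of cosines on triangle XBW: XW² = 12² + 11² − 2·12·11·cos(60°) = 133, so XW = √133.

Therefore, the length of XW = √133.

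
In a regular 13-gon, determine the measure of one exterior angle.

Each exterior angle of a regular n-gon is 360 / n.
For n = 13: 360 / 13 = 360/13 degrees.

360/13 degrees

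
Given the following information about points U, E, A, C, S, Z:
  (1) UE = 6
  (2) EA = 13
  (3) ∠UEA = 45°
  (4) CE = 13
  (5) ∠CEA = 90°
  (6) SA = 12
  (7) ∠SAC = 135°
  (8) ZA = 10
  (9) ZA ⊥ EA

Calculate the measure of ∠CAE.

Step 1: By the law of cosines on triangle AEC: AC² = 13² + 13² − 2·13·13·cos(90°) = 338, so AC = 13·√2.
Step 2: By the inverse law of cosines on triangle CAE: cos(∠CAE) = ((13·√2)² + 13² − 13²) / (2·13·√2·13) = 338/478 = 0.7071, so ∠CAE = 45°.

Therefore, the measure of angle ∠CAE = 45°.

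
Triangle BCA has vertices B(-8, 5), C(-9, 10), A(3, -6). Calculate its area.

The Shoelace formula computes the area from vertex coordinates by summing cross products.
For vertices (-8,5), (-9,10), (3,-6):
Signed sum = -8*10 - -9*5 + -9*-6 - 3*10 + 3*5 - -8*-6
= -35 + 24 + -33 = -44
Area = (1/2)|-44| = 22.

22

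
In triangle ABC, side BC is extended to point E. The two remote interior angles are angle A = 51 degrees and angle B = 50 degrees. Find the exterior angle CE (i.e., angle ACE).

Exterior angle = 51 + 50 = 101 degrees (exterior angle theorem).

101 degrees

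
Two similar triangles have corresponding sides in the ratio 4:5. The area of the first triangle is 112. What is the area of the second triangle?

For similar figures, the area ratio equals the square of the side ratio.
Side ratio (the first triangle to the second triangle) = 4:5, so area ratio = 4^2:5^2 = 16:25.
If the area of the first triangle is 112, then the area of the second triangle = 112 * (25/16) = 175.

175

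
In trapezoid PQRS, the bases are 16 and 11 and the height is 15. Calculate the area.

Area = (16 + 11) * 15 / 2 = 405 / 2 = 405/2

405/2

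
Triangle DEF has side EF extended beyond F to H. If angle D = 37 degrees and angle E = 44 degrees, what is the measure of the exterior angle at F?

Exterior angle = 37 + 44 = 81 degrees (exterior angle theorem).

81 degrees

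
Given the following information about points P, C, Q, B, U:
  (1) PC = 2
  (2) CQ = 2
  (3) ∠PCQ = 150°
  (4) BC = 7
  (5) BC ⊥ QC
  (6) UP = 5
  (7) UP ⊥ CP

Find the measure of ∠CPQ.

Step 1: By the law of cosines on triangle PCQ: PQ² = 2² + 2² − 2·2·2·cos(150°) = 14.93, so PQ ≈ 3.86.
Step 2: By the inverse law of cosines on triangle CPQ: cos(∠CPQ) = (2² + 3.86² − 2²) / (2·2·3.86) = 14.93/15.45 = 0.9659, so ∠CPQ = 15°.

Therefore, the measure of angle ∠CPQ = 15°.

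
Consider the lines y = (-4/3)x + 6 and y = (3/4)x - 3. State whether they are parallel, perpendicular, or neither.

Slope of line 1: m1 = -4/3
Slope of line 2: m2 = 3/4
m1 * m2 = -1, so perpendicular.

Perpendicular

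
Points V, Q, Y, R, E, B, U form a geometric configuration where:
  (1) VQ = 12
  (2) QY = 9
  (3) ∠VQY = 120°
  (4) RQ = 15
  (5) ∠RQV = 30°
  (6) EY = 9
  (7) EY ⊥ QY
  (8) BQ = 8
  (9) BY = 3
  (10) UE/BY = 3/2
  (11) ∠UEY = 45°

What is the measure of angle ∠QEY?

Step 1: By the law of cosines on triangle EYQ: EQ² = 9² + 9² − 2·9·9·cos(90°) = 162, so EQ = 9·√2.
Step 2: By the inverse law of cosines on triangle QEY: cos(∠QEY) = ((9·√2)² + 9² − 9²) / (2·9·√2·9) = 162/229.1 = 0.7071, so ∠QEY = 45°.

Therefore, the measure of angle ∠QEY = 45°.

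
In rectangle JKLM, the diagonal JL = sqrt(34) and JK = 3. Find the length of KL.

Using the Pythagorean theorem: d^2 = a^2 + b^2
b^2 = d^2 - a^2
b^2 = 34 - 9
b^2 = 25
b = sqrt(25) = 5

5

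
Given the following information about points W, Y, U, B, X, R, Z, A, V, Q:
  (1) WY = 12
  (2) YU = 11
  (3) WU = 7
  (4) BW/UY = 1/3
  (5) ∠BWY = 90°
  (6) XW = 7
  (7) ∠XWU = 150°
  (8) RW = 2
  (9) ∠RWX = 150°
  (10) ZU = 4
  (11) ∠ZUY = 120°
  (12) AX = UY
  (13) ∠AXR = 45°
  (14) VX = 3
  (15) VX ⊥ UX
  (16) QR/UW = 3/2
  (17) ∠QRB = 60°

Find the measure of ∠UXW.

Step 1: By the law of cosines on triangle XWU: XU² = 7² + 7² − 2·7·7·cos(150°) = 182.87, so XU ≈ 13.52.
Step 2: By the inverse law of cosines on triangle UXW: cos(∠UXW) = (13.52² + 7² − 7²) / (2·13.52·7) = 182.87/189.32 = 0.9659, so ∠UXW = 15°.

Therefore, the measure of angle ∠UXW = 15°.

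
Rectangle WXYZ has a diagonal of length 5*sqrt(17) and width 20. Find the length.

b = sqrt(d^2 - a^2) = sqrt(425 - 400) = sqrt(25) = 5

5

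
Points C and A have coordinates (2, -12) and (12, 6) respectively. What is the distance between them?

d = sqrt((10)^2 + (18)^2) = sqrt(424) = 2*sqrt(106)

2*sqrt(106)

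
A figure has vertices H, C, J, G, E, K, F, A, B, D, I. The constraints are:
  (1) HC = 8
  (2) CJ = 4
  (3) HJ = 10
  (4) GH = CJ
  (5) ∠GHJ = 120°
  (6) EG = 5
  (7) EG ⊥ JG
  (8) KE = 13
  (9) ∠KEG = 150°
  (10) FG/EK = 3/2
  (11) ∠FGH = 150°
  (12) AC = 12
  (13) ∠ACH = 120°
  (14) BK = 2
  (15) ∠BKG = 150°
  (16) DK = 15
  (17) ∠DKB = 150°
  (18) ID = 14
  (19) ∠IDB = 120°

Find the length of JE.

From the given relations: GH = CJ = 4.
Step 1: By the law of cosines on triangle JHG: JG² = 10² + 4² − 2·10·4·cos(120°) = 156, so JG = 2·√39.
Step 2: By the law of cosines on triangle JGE: JE² = (2·√39)² + 5² − 2·2·√39·5·cos(90°) = 181, so JE = √181.

Therefore, the length of JE = √181.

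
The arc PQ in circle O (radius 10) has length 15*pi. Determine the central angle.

Arc length L = 2πr × θ/360, so θ = 360L / (2πr).
θ = 360 × 15*pi / (2π × 10)
θ = 270°
θ = 270°

270°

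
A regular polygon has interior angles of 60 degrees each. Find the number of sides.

The exterior angle is the supplement of the interior angle: 180 - 60 = 120 degrees.
Since the exterior angles of any convex polygon sum to 360 degrees, the number of sides is 360 / 120 = 3.

3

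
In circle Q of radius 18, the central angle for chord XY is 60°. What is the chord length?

Drop a perpendicular from the center to the chord, bisecting both the chord and the central angle.
Each half-chord = r sin(θ/2) = 18 sin(30°).
The full chord = 2 × 18 × sin(30°) = 18.

18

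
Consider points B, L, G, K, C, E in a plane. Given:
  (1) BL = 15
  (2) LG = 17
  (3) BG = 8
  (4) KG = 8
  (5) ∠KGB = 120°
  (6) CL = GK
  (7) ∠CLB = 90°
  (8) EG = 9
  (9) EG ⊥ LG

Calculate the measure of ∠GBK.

Step 1: By the law of cosines on triangle BGK: BK² = 8² + 8² − 2·8·8·cos(120°) = 192, so BK = 8·√3.
Step 2: By the inverse law of cosines on triangle GBK: cos(∠GBK) = (8² + (8·√3)² − 8²) / (2·8·8·√3) = 192/221.7 = 0.866, so ∠GBK = 30°.

Therefore, the measure of angle ∠GBK = 30°.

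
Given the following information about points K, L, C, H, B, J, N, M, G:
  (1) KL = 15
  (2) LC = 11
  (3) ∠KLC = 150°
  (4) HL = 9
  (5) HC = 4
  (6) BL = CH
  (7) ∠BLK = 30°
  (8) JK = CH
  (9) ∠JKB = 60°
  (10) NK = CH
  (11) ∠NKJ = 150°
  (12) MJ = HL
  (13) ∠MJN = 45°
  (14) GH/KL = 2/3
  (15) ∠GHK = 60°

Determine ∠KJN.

From the given relations: JK = CH = 4; NK = CH = 4.
Step 1: By the law of cosines on triangle JKN: JN² = 4² + 4² − 2·4·4·cos(150°) = 59.71, so JN ≈ 7.73.
Step 2: By the inverse law of cosines on triangle KJN: cos(∠KJN) = (4² + 7.73² − 4²) / (2·4·7.73) = 59.71/61.82 = 0.9659, so ∠KJN = 15°.

Therefore, the measure of angle ∠KJN = 15°.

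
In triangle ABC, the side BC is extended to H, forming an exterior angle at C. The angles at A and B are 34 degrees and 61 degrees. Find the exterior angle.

By the exterior angle theorem, an exterior angle of a triangle equals the sum of the two remote interior angles.
Exterior angle = angle A + angle B
Exterior angle = 34 + 61 = 95 degrees

95 degrees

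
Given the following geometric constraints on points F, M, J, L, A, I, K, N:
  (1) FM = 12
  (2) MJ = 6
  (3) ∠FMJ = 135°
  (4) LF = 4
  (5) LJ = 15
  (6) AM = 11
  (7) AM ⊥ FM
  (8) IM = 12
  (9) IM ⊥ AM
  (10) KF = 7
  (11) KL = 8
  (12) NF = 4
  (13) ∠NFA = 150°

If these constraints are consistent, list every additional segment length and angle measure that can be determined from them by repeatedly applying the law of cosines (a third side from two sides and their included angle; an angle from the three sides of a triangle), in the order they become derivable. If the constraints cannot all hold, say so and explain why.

The constraints are consistent. Derivable facts, in order:
After 1 step:
- AI ≈ 16.28
- FA ≈ 16.28
- FJ ≈ 16.79
- ∠FKL = 29.99°
- ∠FLK = 61.03°
- ∠KFL = 88.98°
After 2 steps:
- AN ≈ 19.84
- ∠AFM = 42.51°
- ∠AIM = 42.51°
- ∠FAM = 47.49°
- ∠FJL = 12.95°
- ∠FJM = 30.36°
- ∠FLJ = 109.89°
- ∠IAM = 47.49°
- ∠JFL = 57.16°
- ∠JFM = 14.64°
After 3 steps:
- ∠ANF = 24.22°
- ∠FAN = 5.78°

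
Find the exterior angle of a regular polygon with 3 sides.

Each exterior angle of a regular n-gon is 360 / n.
For n = 3: 360 / 3 = 120 degrees.

120 degrees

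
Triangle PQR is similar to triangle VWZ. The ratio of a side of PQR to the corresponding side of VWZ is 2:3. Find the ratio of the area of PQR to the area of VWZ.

Area ratio = (side ratio)^2 = (2/3)^2 = 4:9.

4:9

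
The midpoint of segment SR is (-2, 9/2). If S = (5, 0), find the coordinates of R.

Using the midpoint formula: M = ((x1 + x2)/2, (y1 + y2)/2)
We know M = (-2, 9/2) and S = (5, 0)
For x: -2 = (5 + x2)/2, so x2 = 2*-2 - 5 = -9
For y: 9/2 = (0 + y2)/2, so y2 = 2*9/2 - 0 = 9
R = (-9, 9)

(-9, 9)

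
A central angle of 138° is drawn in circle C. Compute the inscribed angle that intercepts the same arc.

By the inscribed angle theorem, the inscribed angle is half the central angle.
Inscribed angle = 138° / 2 = 69°

69°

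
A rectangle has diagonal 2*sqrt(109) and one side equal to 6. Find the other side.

Using the Pythagorean theorem: d^2 = a^2 + b^2
b^2 = d^2 - a^2
b^2 = 436 - 36
b^2 = 400
b = sqrt(400) = 20

20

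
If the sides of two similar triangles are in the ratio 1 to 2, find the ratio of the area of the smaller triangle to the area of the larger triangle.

The ratio of areas of similar triangles equals the square of the side ratio.
Side ratio = 1:2
Area ratio = (1/2)^2 = 1/4 = 1:4

1:4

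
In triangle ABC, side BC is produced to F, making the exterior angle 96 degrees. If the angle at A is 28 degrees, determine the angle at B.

The exterior angle theorem states that an exterior angle equals the sum of the two non-adjacent interior angles.
So 96 = 28 + angle B, which gives angle B = 96 - 28 = 68 degrees.

68 degrees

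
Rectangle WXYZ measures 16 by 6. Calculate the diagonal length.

A rectangle's diagonal splits it into two right triangles, with the diagonal as the hypotenuse.
By the Pythagorean theorem, d^2 = 16^2 + 6^2 = 292.
Therefore d = sqrt(292) = 2*sqrt(73).

2*sqrt(73)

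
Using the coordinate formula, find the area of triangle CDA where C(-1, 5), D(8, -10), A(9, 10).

Shoelace: Area = (1/2)|-1(-10-10) + 8(10-5) + 9(5--10)| = (1/2)(195) = 195/2

195/2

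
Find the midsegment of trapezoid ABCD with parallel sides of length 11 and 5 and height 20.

midsegment = (11 + 5) / 2 = 16 / 2 = 8

8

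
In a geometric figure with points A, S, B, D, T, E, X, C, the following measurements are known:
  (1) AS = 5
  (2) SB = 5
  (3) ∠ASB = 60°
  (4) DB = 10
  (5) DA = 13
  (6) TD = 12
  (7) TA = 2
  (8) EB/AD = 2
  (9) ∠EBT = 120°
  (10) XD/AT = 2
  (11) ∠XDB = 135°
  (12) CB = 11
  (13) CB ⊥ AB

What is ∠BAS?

Step 1: By the law of cosines on triangle ASB: AB² = 5² + 5² − 2·5·5·cos(60°) = 25, so AB = 5.
Step 2: By the inverse law of cosines on triangle BAS: cos(∠BAS) = (5² + 5² − 5²) / (2·5·5) = 25/50 = 0.5, so ∠BAS = 60°.

Therefore, the measure of angle ∠BAS = 60°.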